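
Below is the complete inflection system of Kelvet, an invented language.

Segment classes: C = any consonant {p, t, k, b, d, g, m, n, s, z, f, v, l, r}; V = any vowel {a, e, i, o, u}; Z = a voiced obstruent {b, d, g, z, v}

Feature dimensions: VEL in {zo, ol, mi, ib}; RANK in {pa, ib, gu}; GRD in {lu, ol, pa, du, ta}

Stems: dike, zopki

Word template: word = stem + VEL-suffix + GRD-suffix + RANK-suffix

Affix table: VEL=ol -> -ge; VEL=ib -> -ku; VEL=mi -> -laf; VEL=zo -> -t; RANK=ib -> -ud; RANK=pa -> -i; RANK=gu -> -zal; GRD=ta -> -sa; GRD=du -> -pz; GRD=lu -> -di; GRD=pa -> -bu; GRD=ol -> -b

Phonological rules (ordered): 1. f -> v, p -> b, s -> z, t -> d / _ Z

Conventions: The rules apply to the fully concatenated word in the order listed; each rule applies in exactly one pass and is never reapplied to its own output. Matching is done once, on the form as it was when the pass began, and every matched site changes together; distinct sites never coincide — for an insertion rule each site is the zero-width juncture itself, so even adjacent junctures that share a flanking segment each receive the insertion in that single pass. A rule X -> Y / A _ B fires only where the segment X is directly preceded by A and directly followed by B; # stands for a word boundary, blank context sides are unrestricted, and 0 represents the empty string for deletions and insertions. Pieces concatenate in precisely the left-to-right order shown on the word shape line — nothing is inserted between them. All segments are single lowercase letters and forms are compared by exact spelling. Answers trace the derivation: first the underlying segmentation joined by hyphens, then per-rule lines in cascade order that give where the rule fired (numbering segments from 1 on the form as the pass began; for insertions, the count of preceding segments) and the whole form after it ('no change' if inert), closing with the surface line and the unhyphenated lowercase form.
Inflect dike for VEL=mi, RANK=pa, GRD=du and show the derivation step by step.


underlying: dike-laf-pz-i
1. f -> v, p -> b, s -> z, t -> d / _ Z: fires at position(s) 8: dikelafbzi
surface: dikelafbzi


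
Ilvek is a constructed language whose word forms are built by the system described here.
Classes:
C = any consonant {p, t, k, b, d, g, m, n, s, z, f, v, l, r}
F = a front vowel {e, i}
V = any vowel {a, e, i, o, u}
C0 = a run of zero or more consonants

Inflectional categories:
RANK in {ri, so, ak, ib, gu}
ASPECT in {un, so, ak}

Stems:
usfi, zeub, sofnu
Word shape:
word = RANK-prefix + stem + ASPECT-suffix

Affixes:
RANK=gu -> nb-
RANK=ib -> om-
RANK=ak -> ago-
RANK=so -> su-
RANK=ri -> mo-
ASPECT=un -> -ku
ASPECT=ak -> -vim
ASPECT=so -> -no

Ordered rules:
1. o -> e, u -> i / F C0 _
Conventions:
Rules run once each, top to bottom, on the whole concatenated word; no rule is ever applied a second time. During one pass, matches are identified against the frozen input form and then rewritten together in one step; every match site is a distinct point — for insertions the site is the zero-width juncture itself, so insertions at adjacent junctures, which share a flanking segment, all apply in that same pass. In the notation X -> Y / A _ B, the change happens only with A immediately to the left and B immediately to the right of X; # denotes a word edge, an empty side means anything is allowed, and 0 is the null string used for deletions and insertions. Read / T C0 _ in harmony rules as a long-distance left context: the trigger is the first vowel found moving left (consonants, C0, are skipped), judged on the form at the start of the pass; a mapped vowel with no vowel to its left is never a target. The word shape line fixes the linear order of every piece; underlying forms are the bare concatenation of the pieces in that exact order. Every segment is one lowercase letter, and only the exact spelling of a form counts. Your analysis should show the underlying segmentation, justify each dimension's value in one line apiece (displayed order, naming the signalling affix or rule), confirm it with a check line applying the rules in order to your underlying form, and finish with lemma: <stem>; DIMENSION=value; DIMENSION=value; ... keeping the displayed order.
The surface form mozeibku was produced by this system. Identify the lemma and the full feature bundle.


underlying: mo-zeub-ku
RANK=ri - signalled by the affix mo-
ASPECT=un - signalled by the affix -ku
check: mozeubku -> mozeibku
lemma: zeub; RANK=ri; ASPECT=un


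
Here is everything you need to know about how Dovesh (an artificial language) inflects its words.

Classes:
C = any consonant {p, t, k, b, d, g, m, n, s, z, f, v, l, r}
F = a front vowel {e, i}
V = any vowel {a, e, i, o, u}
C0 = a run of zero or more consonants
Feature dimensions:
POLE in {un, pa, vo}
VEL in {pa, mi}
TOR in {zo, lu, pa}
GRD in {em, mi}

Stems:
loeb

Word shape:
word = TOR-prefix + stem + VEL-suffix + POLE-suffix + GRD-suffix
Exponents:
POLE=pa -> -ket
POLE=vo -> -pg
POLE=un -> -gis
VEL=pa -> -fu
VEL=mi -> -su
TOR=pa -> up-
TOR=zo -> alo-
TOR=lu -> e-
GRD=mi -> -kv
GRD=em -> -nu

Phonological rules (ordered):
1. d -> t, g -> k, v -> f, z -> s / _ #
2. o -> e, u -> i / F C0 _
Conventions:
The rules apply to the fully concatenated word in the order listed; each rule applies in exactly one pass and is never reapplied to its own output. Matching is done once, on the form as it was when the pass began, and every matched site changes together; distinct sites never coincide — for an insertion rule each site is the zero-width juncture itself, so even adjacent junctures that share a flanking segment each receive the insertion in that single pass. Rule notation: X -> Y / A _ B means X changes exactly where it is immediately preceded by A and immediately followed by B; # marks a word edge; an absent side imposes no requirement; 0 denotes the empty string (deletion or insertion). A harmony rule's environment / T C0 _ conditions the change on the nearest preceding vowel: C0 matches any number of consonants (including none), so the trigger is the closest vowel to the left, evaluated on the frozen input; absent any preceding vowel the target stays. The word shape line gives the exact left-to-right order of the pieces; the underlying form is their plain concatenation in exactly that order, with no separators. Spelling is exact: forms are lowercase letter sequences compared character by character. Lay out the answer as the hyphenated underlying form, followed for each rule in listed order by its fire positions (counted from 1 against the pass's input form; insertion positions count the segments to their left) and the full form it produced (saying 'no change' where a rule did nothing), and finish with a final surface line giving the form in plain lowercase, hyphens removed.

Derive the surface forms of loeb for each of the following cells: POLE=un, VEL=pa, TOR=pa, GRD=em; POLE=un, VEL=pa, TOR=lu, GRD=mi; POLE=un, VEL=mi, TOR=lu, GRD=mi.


cell POLE=un, VEL=pa, TOR=pa, GRD=em:
underlying: up-loeb-fu-gis-nu
1. d -> t, g -> k, v -> f, z -> s / _ #: no change
2. o -> e, u -> i / F C0 _: fires at position(s) 8, 13: uploebfigisni
surface: uploebfigisni

cell POLE=un, VEL=pa, TOR=lu, GRD=mi:
underlying: e-loeb-fu-gis-kv
1. d -> t, g -> k, v -> f, z -> s / _ #: fires at position(s) 12: eloebfugiskf
2. o -> e, u -> i / F C0 _: fires at position(s) 3, 7: eleebfigiskf
surface: eleebfigiskf

cell POLE=un, VEL=mi, TOR=lu, GRD=mi:
underlying: e-loeb-su-gis-kv
1. d -> t, g -> k, v -> f, z -> s / _ #: fires at position(s) 12: eloebsugiskf
2. o -> e, u -> i / F C0 _: fires at position(s) 3, 7: eleebsigiskf
surface: eleebsigiskf


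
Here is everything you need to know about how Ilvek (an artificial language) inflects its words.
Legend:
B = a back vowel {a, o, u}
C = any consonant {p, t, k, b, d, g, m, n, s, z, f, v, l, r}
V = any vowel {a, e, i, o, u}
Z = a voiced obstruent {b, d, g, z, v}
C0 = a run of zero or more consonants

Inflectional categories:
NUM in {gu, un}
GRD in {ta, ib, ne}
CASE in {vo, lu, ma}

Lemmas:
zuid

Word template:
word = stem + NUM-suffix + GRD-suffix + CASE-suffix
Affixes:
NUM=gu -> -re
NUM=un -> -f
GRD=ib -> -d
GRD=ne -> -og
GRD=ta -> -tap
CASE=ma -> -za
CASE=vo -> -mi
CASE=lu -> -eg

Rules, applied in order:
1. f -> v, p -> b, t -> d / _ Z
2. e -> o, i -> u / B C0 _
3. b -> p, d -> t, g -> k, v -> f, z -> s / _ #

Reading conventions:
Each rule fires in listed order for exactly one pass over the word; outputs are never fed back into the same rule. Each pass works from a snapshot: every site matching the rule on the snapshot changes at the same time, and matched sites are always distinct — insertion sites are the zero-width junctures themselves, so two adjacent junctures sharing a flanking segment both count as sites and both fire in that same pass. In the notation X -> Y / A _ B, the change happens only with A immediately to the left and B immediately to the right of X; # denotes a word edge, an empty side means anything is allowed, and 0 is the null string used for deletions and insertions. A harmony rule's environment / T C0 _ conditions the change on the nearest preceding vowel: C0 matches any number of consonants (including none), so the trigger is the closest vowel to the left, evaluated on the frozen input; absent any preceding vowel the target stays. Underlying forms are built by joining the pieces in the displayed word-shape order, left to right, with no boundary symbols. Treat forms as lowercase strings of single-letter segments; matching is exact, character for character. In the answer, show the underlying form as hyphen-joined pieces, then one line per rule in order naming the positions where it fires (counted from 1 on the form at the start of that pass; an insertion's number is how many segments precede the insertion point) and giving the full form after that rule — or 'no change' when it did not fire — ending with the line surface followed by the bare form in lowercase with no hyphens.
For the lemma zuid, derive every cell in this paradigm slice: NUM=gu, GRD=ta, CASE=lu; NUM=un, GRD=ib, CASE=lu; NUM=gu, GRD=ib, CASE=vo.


cell NUM=gu, GRD=ta, CASE=lu:
underlying: zuid-re-tap-eg
1. f -> v, p -> b, t -> d / _ Z: no change
2. e -> o, i -> u / B C0 _: fires at position(s) 3, 10: zuudretapog
3. b -> p, d -> t, g -> k, v -> f, z -> s / _ #: fires at position(s) 11: zuudretapok
surface: zuudretapok

cell NUM=un, GRD=ib, CASE=lu:
underlying: zuid-f-d-eg
1. f -> v, p -> b, t -> d / _ Z: fires at position(s) 5: zuidvdeg
2. e -> o, i -> u / B C0 _: fires at position(s) 3: zuudvdeg
3. b -> p, d -> t, g -> k, v -> f, z -> s / _ #: fires at position(s) 8: zuudvdek
surface: zuudvdek

cell NUM=gu, GRD=ib, CASE=vo:
underlying: zuid-re-d-mi
1. f -> v, p -> b, t -> d / _ Z: no change
2. e -> o, i -> u / B C0 _: fires at position(s) 3: zuudredmi
3. b -> p, d -> t, g -> k, v -> f, z -> s / _ #: no change
surface: zuudredmi


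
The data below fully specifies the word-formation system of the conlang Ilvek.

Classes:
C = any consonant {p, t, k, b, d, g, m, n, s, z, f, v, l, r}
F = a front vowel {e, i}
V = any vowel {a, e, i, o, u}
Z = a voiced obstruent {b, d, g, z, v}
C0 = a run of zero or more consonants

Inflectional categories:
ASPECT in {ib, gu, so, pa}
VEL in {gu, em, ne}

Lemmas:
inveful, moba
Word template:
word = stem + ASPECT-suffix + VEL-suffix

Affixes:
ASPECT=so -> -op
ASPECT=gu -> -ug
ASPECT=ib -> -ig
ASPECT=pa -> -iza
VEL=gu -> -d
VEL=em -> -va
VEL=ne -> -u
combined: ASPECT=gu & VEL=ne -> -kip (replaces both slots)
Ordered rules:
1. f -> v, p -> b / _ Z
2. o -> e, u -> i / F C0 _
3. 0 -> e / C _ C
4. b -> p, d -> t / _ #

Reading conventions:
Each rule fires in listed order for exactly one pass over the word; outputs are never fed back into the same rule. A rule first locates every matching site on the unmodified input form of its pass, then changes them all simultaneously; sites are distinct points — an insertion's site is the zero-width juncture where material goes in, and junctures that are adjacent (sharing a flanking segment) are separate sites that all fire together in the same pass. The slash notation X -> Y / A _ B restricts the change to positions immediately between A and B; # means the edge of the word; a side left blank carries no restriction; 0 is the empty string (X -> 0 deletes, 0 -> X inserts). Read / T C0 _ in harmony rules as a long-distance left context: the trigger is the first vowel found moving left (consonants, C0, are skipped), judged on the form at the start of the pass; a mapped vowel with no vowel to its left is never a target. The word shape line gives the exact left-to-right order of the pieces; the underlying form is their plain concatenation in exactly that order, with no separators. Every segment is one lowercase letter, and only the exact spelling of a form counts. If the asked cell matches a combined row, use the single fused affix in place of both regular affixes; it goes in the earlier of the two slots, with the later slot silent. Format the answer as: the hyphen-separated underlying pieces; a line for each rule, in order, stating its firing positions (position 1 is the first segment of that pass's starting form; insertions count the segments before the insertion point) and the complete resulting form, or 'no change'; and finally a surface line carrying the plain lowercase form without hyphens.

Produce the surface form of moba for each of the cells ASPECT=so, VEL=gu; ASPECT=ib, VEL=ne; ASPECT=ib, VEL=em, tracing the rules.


cell ASPECT=so, VEL=gu:
underlying: moba-op-d
1. f -> v, p -> b / _ Z: fires at position(s) 6: mobaobd
2. o -> e, u -> i / F C0 _: no change
3. 0 -> e / C _ C: inserts after position(s) 6: mobaobed
4. b -> p, d -> t / _ #: fires at position(s) 8: mobaobet
surface: mobaobet

cell ASPECT=ib, VEL=ne:
underlying: moba-ig-u
1. f -> v, p -> b / _ Z: no change
2. o -> e, u -> i / F C0 _: fires at position(s) 7: mobaigi
3. 0 -> e / C _ C: no change
4. b -> p, d -> t / _ #: no change
surface: mobaigi

cell ASPECT=ib, VEL=em:
underlying: moba-ig-va
1. f -> v, p -> b / _ Z: no change
2. o -> e, u -> i / F C0 _: no change
3. 0 -> e / C _ C: inserts after position(s) 6: mobaigeva
4. b -> p, d -> t / _ #: no change
surface: mobaigeva


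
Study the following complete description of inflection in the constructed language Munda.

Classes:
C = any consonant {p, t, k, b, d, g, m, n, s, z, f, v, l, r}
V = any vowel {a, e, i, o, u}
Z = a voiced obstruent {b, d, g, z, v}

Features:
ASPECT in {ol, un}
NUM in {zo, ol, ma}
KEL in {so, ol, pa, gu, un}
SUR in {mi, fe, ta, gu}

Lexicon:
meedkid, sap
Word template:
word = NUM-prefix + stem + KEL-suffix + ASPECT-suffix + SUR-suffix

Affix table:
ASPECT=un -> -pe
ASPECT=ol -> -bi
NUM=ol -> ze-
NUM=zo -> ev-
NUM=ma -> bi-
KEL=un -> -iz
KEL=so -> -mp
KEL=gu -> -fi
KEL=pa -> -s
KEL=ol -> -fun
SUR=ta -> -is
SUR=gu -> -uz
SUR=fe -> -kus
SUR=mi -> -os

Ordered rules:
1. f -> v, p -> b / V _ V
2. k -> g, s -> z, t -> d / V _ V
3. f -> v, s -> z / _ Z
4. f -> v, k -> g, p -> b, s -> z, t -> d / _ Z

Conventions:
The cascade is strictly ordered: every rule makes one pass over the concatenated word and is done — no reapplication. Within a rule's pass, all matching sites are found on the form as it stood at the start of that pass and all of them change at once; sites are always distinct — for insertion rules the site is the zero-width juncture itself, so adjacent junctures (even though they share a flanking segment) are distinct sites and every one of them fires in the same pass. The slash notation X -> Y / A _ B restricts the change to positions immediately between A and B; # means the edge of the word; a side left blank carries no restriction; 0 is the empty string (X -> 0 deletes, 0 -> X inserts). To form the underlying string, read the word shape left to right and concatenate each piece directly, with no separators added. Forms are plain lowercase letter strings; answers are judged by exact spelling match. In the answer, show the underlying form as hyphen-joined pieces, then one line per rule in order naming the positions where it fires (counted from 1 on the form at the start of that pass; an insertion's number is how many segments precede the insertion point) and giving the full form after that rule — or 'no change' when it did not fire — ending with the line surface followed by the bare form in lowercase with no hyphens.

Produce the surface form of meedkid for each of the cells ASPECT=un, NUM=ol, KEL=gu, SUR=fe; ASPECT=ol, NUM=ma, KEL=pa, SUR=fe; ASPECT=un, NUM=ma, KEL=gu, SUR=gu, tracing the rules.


cell ASPECT=un, NUM=ol, KEL=gu, SUR=fe:
underlying: ze-meedkid-fi-pe-kus
1. f -> v, p -> b / V _ V: fires at position(s) 12: zemeedkidfibekus
2. k -> g, s -> z, t -> d / V _ V: fires at position(s) 14: zemeedkidfibegus
3. f -> v, s -> z / _ Z: no change
4. f -> v, k -> g, p -> b, s -> z, t -> d / _ Z: no change
surface: zemeedkidfibegus

cell ASPECT=ol, NUM=ma, KEL=pa, SUR=fe:
underlying: bi-meedkid-s-bi-kus
1. f -> v, p -> b / V _ V: no change
2. k -> g, s -> z, t -> d / V _ V: fires at position(s) 13: bimeedkidsbigus
3. f -> v, s -> z / _ Z: fires at position(s) 10: bimeedkidzbigus
4. f -> v, k -> g, p -> b, s -> z, t -> d / _ Z: no change
surface: bimeedkidzbigus

cell ASPECT=un, NUM=ma, KEL=gu, SUR=gu:
underlying: bi-meedkid-fi-pe-uz
1. f -> v, p -> b / V _ V: fires at position(s) 12: bimeedkidfibeuz
2. k -> g, s -> z, t -> d / V _ V: no change
3. f -> v, s -> z / _ Z: no change
4. f -> v, k -> g, p -> b, s -> z, t -> d / _ Z: no change
surface: bimeedkidfibeuz


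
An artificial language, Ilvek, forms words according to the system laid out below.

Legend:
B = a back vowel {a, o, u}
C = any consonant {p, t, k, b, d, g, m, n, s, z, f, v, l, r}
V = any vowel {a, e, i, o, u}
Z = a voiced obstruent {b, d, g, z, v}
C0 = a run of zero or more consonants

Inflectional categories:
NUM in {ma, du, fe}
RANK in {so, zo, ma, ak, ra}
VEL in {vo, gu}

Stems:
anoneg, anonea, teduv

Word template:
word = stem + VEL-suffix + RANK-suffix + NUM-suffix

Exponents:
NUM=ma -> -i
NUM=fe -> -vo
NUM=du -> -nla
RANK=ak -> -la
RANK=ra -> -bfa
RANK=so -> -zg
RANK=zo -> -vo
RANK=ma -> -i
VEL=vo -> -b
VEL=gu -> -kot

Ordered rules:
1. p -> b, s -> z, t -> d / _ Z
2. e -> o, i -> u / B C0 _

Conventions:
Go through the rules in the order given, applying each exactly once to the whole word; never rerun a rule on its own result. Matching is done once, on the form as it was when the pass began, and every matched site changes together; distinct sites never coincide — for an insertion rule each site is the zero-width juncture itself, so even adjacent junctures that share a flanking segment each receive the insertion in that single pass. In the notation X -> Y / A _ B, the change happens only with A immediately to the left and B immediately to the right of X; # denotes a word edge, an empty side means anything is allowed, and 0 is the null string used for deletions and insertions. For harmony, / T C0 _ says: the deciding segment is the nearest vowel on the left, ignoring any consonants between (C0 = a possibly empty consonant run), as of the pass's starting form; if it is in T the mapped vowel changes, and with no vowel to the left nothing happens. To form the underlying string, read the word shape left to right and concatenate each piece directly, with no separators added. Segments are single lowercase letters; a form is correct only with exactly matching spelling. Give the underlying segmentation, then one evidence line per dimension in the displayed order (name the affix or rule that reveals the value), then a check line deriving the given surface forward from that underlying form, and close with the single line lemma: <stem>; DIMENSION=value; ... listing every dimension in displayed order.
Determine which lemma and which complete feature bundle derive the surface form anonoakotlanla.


underlying: anonea-kot-la-nla
NUM=du - signalled by the affix -nla
RANK=ak - signalled by the affix -la
VEL=gu - signalled by the affix -kot
check: anoneakotlanla -> anoneakotlanla -> anonoakotlanla
lemma: anonea; NUM=du; RANK=ak; VEL=gu


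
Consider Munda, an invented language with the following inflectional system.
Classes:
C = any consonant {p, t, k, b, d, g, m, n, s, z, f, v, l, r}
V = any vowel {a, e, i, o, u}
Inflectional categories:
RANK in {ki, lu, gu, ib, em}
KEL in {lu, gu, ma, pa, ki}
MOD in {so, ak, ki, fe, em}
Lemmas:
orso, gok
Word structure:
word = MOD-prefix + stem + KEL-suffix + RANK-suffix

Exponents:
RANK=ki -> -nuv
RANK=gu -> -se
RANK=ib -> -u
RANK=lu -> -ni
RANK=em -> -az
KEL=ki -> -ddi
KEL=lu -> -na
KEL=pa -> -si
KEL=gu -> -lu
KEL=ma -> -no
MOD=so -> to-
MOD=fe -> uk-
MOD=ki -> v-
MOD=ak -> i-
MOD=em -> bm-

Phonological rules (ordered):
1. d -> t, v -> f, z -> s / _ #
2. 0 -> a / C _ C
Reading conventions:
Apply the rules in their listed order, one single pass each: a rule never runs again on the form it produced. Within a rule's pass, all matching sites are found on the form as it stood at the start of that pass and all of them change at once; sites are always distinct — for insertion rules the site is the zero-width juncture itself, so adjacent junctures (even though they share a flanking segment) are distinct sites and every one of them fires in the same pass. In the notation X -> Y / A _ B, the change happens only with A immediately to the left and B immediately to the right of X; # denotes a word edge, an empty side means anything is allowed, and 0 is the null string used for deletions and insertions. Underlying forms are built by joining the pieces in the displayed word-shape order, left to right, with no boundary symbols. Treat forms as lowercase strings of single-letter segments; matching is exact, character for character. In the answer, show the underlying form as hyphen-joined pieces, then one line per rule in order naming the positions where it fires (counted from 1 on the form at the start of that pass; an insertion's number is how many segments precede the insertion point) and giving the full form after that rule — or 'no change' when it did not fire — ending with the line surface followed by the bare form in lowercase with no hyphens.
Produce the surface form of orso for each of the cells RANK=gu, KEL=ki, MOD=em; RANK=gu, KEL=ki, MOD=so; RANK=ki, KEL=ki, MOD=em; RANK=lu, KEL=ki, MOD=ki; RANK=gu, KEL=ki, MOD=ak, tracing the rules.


cell RANK=gu, KEL=ki, MOD=em:
underlying: bm-orso-ddi-se
1. d -> t, v -> f, z -> s / _ #: no change
2. 0 -> a / C _ C: inserts after position(s) 1, 4, 7: bamorasodadise
surface: bamorasodadise

cell RANK=gu, KEL=ki, MOD=so:
underlying: to-orso-ddi-se
1. d -> t, v -> f, z -> s / _ #: no change
2. 0 -> a / C _ C: inserts after position(s) 4, 7: toorasodadise
surface: toorasodadise

cell RANK=ki, KEL=ki, MOD=em:
underlying: bm-orso-ddi-nuv
1. d -> t, v -> f, z -> s / _ #: fires at position(s) 12: bmorsoddinuf
2. 0 -> a / C _ C: inserts after position(s) 1, 4, 7: bamorasodadinuf
surface: bamorasodadinuf

cell RANK=lu, KEL=ki, MOD=ki:
underlying: v-orso-ddi-ni
1. d -> t, v -> f, z -> s / _ #: no change
2. 0 -> a / C _ C: inserts after position(s) 3, 6: vorasodadini
surface: vorasodadini

cell RANK=gu, KEL=ki, MOD=ak:
underlying: i-orso-ddi-se
1. d -> t, v -> f, z -> s / _ #: no change
2. 0 -> a / C _ C: inserts after position(s) 3, 6: iorasodadise
surface: iorasodadise


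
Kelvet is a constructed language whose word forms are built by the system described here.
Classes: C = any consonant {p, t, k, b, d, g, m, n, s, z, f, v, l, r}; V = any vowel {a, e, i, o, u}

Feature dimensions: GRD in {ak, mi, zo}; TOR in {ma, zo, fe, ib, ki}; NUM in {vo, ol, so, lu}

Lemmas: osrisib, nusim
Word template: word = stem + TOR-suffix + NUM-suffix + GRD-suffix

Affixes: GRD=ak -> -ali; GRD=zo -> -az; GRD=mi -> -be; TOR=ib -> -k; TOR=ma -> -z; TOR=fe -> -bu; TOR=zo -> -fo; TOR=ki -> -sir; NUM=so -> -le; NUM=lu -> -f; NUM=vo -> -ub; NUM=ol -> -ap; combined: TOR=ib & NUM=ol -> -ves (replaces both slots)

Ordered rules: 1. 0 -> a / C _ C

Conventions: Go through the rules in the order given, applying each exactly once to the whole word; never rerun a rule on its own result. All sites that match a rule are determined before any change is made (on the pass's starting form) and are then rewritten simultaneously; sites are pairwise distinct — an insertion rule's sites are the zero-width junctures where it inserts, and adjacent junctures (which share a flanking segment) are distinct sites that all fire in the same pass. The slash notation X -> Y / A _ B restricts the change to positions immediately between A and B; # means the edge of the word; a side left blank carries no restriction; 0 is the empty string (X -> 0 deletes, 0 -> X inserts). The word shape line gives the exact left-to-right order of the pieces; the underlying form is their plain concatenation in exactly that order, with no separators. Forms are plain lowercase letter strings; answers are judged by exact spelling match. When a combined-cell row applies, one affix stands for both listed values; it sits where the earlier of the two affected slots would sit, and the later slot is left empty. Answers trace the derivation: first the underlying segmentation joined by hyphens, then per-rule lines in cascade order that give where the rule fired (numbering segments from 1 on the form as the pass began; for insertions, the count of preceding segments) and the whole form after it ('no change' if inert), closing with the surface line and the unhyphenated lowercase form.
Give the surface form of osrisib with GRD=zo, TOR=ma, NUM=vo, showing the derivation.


underlying: osrisib-z-ub-az
1. 0 -> a / C _ C: inserts after position(s) 2, 7: osarisibazubaz
surface: osarisibazubaz


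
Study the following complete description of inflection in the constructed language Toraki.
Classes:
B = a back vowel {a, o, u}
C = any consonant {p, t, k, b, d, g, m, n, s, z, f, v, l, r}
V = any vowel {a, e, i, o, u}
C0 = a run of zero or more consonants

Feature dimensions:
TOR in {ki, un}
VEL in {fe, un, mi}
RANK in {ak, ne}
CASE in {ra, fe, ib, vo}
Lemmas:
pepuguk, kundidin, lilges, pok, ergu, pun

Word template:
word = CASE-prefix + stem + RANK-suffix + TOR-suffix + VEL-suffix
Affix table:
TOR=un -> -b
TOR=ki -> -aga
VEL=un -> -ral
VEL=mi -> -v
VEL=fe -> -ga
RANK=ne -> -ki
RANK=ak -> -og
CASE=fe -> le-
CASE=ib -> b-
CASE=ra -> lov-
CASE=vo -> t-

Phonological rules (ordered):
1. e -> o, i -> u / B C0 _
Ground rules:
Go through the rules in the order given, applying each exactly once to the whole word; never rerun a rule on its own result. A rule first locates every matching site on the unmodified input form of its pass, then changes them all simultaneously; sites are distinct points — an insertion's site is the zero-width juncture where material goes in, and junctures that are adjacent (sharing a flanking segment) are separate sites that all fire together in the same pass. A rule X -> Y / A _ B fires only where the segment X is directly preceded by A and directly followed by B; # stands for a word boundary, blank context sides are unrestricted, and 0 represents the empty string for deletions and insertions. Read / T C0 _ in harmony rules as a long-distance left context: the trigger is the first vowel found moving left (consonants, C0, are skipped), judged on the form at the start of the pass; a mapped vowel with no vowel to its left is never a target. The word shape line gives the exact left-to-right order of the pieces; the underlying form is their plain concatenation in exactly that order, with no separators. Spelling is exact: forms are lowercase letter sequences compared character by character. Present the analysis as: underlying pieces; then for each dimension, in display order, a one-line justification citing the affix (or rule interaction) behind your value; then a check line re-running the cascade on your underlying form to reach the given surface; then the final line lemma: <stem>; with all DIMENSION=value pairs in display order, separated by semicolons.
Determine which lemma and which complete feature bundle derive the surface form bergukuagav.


underlying: b-ergu-ki-aga-v
TOR=ki - signalled by the affix -aga
VEL=mi - signalled by the affix -v
RANK=ne - signalled by the affix -ki
CASE=ib - signalled by the affix b-
check: bergukiagav -> bergukuagav
lemma: ergu; TOR=ki; VEL=mi; RANK=ne; CASE=ib


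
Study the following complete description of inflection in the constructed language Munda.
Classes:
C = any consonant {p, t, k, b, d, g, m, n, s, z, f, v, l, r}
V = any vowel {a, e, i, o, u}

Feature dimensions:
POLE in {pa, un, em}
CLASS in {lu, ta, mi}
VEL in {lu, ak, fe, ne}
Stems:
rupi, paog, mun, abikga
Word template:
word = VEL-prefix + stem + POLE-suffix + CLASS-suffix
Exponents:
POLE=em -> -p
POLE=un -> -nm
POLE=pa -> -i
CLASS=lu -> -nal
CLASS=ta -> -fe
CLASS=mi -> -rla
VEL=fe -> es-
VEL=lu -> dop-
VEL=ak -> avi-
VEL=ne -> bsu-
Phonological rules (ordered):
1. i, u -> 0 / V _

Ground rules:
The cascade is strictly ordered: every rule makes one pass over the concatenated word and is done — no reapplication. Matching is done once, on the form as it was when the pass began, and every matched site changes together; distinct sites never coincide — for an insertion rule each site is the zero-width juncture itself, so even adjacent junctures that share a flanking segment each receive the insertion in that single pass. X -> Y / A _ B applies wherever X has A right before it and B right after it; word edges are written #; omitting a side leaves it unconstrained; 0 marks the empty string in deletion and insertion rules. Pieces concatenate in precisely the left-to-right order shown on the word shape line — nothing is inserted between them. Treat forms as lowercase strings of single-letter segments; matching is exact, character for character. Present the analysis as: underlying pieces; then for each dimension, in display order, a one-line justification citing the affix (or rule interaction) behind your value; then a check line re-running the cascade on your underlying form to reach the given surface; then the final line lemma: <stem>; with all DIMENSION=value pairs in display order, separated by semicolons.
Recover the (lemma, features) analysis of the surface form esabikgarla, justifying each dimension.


underlying: es-abikga-i-rla
POLE=pa - signalled by the affix -i
CLASS=mi - signalled by the affix -rla
VEL=fe - signalled by the affix es-
check: esabikgairla -> esabikgarla
lemma: abikga; POLE=pa; CLASS=mi; VEL=fe


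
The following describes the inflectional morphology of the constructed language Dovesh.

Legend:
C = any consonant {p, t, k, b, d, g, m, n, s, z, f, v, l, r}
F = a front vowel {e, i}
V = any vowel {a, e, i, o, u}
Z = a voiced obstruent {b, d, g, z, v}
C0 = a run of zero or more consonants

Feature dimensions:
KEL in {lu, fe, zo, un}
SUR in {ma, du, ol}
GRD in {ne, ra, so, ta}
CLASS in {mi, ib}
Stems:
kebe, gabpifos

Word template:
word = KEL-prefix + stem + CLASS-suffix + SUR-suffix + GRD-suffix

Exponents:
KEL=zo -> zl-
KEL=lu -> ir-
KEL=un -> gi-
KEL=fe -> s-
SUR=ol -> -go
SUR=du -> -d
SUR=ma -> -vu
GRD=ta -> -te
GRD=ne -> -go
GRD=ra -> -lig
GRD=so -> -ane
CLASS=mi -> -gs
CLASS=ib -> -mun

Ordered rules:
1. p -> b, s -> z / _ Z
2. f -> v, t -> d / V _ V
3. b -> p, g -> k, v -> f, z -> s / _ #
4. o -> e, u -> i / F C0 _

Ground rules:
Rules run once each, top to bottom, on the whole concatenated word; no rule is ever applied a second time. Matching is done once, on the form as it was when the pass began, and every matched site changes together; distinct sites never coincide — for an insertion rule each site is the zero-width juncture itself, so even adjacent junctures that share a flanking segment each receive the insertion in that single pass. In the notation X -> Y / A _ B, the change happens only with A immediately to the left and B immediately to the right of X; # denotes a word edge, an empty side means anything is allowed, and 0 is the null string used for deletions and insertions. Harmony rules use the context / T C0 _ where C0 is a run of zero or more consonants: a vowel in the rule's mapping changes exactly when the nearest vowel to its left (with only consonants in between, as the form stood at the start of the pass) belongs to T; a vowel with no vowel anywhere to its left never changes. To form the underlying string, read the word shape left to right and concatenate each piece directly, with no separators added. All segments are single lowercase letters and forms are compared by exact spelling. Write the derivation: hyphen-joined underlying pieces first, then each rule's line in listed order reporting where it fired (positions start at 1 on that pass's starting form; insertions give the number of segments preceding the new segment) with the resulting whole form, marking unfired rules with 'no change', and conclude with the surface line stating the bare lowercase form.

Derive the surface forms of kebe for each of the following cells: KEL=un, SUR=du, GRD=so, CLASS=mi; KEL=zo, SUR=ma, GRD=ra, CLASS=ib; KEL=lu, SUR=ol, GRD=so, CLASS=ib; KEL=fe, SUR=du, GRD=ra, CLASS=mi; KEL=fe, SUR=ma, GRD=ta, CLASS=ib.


cell KEL=un, SUR=du, GRD=so, CLASS=mi:
underlying: gi-kebe-gs-d-ane
1. p -> b, s -> z / _ Z: fires at position(s) 8: gikebegzdane
2. f -> v, t -> d / V _ V: no change
3. b -> p, g -> k, v -> f, z -> s / _ #: no change
4. o -> e, u -> i / F C0 _: no change
surface: gikebegzdane

cell KEL=zo, SUR=ma, GRD=ra, CLASS=ib:
underlying: zl-kebe-mun-vu-lig
1. p -> b, s -> z / _ Z: no change
2. f -> v, t -> d / V _ V: no change
3. b -> p, g -> k, v -> f, z -> s / _ #: fires at position(s) 14: zlkebemunvulik
4. o -> e, u -> i / F C0 _: fires at position(s) 8: zlkebeminvulik
surface: zlkebeminvulik

cell KEL=lu, SUR=ol, GRD=so, CLASS=ib:
underlying: ir-kebe-mun-go-ane
1. p -> b, s -> z / _ Z: no change
2. f -> v, t -> d / V _ V: no change
3. b -> p, g -> k, v -> f, z -> s / _ #: no change
4. o -> e, u -> i / F C0 _: fires at position(s) 8: irkebemingoane
surface: irkebemingoane

cell KEL=fe, SUR=du, GRD=ra, CLASS=mi:
underlying: s-kebe-gs-d-lig
1. p -> b, s -> z / _ Z: fires at position(s) 7: skebegzdlig
2. f -> v, t -> d / V _ V: no change
3. b -> p, g -> k, v -> f, z -> s / _ #: fires at position(s) 11: skebegzdlik
4. o -> e, u -> i / F C0 _: no change
surface: skebegzdlik

cell KEL=fe, SUR=ma, GRD=ta, CLASS=ib:
underlying: s-kebe-mun-vu-te
1. p -> b, s -> z / _ Z: no change
2. f -> v, t -> d / V _ V: fires at position(s) 11: skebemunvude
3. b -> p, g -> k, v -> f, z -> s / _ #: no change
4. o -> e, u -> i / F C0 _: fires at position(s) 7: skebeminvude
surface: skebeminvude


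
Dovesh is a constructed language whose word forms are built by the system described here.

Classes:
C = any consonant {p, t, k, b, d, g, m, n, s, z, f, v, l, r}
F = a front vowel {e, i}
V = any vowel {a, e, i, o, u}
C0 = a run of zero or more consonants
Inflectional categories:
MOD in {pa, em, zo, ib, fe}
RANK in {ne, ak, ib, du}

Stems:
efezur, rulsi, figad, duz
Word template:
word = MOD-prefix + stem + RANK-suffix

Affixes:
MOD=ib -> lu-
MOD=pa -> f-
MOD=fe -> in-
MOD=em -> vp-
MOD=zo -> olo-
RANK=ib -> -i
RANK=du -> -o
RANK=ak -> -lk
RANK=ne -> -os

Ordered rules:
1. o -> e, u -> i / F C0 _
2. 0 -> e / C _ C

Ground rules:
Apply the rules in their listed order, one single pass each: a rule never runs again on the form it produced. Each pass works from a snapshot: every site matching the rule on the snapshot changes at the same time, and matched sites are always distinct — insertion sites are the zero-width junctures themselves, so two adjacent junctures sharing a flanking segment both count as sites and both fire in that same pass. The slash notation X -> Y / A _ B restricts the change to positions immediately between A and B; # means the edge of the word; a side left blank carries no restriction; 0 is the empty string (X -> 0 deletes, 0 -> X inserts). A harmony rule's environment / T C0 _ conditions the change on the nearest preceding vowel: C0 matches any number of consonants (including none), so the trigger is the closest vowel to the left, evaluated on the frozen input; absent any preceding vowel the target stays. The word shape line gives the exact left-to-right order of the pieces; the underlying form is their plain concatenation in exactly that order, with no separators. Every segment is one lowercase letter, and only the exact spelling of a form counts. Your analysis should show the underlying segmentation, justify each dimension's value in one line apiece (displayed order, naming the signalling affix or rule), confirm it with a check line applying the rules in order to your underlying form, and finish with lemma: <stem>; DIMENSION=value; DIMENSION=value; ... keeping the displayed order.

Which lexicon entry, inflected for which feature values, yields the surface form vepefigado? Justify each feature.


underlying: vp-figad-o
MOD=em - signalled by the affix vp-
RANK=du - signalled by the affix -o
check: vpfigado -> vpfigado -> vepefigado
lemma: figad; MOD=em; RANK=du


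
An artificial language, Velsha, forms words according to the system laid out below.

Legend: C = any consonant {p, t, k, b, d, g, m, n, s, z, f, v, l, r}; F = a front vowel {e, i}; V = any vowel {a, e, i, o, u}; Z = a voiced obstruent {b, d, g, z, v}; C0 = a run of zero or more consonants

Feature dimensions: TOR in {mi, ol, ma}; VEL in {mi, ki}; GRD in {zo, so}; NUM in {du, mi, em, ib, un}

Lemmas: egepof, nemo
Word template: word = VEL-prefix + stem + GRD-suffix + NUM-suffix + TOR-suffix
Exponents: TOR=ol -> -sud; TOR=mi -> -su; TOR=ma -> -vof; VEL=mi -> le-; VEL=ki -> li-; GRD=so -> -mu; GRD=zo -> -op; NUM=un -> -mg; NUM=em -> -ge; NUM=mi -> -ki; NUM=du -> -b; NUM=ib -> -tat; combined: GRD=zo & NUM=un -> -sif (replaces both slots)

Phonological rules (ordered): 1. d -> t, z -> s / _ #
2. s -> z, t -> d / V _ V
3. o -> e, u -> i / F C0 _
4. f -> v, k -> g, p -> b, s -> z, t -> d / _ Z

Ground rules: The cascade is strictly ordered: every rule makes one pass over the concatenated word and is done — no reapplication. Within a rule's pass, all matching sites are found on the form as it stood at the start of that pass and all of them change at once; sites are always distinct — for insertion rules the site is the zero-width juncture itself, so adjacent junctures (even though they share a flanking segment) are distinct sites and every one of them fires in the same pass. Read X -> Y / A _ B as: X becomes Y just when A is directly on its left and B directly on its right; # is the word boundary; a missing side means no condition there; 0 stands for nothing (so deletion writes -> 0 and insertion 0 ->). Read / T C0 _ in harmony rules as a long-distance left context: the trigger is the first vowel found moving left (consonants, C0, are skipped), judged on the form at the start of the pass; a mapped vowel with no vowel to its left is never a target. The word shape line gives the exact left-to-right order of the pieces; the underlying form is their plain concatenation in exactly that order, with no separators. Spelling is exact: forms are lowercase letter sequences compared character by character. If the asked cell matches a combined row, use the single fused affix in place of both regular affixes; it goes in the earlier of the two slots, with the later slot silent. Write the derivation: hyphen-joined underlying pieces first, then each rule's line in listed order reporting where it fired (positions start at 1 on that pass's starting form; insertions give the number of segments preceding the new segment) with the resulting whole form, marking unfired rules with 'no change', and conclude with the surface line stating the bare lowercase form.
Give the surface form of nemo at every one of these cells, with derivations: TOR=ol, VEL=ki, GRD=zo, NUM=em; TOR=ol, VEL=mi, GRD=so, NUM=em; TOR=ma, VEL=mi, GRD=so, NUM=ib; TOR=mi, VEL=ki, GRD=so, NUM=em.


cell TOR=ol, VEL=ki, GRD=zo, NUM=em:
underlying: li-nemo-op-ge-sud
1. d -> t, z -> s / _ #: fires at position(s) 13: linemoopgesut
2. s -> z, t -> d / V _ V: fires at position(s) 11: linemoopgezut
3. o -> e, u -> i / F C0 _: fires at position(s) 6, 12: linemeopgezit
4. f -> v, k -> g, p -> b, s -> z, t -> d / _ Z: fires at position(s) 8: linemeobgezit
surface: linemeobgezit

cell TOR=ol, VEL=mi, GRD=so, NUM=em:
underlying: le-nemo-mu-ge-sud
1. d -> t, z -> s / _ #: fires at position(s) 13: lenemomugesut
2. s -> z, t -> d / V _ V: fires at position(s) 11: lenemomugezut
3. o -> e, u -> i / F C0 _: fires at position(s) 6, 12: lenememugezit
4. f -> v, k -> g, p -> b, s -> z, t -> d / _ Z: no change
surface: lenememugezit

cell TOR=ma, VEL=mi, GRD=so, NUM=ib:
underlying: le-nemo-mu-tat-vof
1. d -> t, z -> s / _ #: no change
2. s -> z, t -> d / V _ V: fires at position(s) 9: lenemomudatvof
3. o -> e, u -> i / F C0 _: fires at position(s) 6: lenememudatvof
4. f -> v, k -> g, p -> b, s -> z, t -> d / _ Z: fires at position(s) 11: lenememudadvof
surface: lenememudadvof

cell TOR=mi, VEL=ki, GRD=so, NUM=em:
underlying: li-nemo-mu-ge-su
1. d -> t, z -> s / _ #: no change
2. s -> z, t -> d / V _ V: fires at position(s) 11: linemomugezu
3. o -> e, u -> i / F C0 _: fires at position(s) 6, 12: linememugezi
4. f -> v, k -> g, p -> b, s -> z, t -> d / _ Z: no change
surface: linememugezi
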